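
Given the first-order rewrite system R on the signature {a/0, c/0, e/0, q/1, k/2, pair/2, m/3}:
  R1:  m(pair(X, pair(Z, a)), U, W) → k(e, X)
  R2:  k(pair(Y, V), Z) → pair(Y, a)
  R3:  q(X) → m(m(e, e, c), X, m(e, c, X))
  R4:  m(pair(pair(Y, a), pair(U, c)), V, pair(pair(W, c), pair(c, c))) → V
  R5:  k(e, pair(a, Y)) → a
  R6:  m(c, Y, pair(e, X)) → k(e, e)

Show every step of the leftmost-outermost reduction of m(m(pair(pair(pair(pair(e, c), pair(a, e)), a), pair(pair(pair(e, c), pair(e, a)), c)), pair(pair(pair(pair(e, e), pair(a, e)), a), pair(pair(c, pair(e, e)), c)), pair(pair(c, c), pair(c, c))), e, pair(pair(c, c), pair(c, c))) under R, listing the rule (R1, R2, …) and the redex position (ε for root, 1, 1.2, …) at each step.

1. m(m(pair(pair(pair(pair(e, c), pair(a, e)), a), pair(pair(pair(e, c), pair(e, a)), c)), pair(pair(pair(pair(e, e), pair(a, e)), a), pair(pair(c, pair(e, e)), c)), pair(pair(c, c), pair(c, c))), e, pair(pair(c, c), pair(c, c)))  →  m(pair(pair(pair(pair(e, e), pair(a, e)), a), pair(pair(c, pair(e, e)), c)), e, pair(pair(c, c), pair(c, c)))   [R4 at 1]
2. m(pair(pair(pair(pair(e, e), pair(a, e)), a), pair(pair(c, pair(e, e)), c)), e, pair(pair(c, c), pair(c, c)))  →  e   [R4 at ε]

e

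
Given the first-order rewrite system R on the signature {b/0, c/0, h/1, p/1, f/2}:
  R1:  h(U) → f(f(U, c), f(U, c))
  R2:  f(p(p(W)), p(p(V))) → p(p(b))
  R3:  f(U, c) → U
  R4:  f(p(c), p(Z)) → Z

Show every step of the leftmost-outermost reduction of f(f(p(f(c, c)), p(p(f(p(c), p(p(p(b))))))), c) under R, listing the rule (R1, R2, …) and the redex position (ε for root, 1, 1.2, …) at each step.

p(p(p(b)))

1. f(f(p(f(c, c)), p(p(f(p(c), p(p(p(b))))))), c)  →  f(p(f(c, c)), p(p(f(p(c), p(p(p(b)))))))   [R3 at ε]
2. f(p(f(c, c)), p(p(f(p(c), p(p(p(b)))))))  →  f(p(c), p(p(f(p(c), p(p(p(b)))))))   [R3 at 1.1]
3. f(p(c), p(p(f(p(c), p(p(p(b)))))))  →  p(f(p(c), p(p(p(b)))))   [R4 at ε]
4. p(f(p(c), p(p(p(b)))))  →  p(p(p(b)))   [R4 at 1]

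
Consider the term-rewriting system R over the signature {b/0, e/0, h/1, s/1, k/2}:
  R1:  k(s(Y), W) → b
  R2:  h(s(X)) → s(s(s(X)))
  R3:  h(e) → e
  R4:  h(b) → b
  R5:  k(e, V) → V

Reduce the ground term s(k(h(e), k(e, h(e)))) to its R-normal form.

s(e)

1. s(k(h(e), k(e, h(e))))  →  s(k(e, k(e, h(e))))   [R3 at 1.1]
2. s(k(e, k(e, h(e))))  →  s(k(e, h(e)))   [R5 at 1]
3. s(k(e, h(e)))  →  s(h(e))   [R5 at 1]
4. s(h(e))  →  s(e)   [R3 at 1]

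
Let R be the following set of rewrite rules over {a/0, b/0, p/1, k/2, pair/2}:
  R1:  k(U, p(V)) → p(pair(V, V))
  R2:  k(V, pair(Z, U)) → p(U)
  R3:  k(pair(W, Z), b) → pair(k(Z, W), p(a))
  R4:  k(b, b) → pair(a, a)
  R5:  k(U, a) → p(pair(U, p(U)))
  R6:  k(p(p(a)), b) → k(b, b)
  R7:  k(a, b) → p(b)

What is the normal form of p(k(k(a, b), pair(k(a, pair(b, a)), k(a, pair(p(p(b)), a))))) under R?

p(p(p(a)))

1. p(k(k(a, b), pair(k(a, pair(b, a)), k(a, pair(p(p(b)), a)))))  →  p(p(k(a, pair(p(p(b)), a))))   [R2 at 1]
2. p(p(k(a, pair(p(p(b)), a))))  →  p(p(p(a)))   [R2 at 1.1]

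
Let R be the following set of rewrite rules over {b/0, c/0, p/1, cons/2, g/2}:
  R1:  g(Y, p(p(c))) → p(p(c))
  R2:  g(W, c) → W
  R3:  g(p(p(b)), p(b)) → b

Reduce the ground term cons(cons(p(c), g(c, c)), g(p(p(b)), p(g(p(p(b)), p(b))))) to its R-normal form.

cons(cons(p(c), c), b)

1. cons(cons(p(c), g(c, c)), g(p(p(b)), p(g(p(p(b)), p(b)))))  →  cons(cons(p(c), c), g(p(p(b)), p(g(p(p(b)), p(b)))))   [R2 at 1.2]
2. cons(cons(p(c), c), g(p(p(b)), p(g(p(p(b)), p(b)))))  →  cons(cons(p(c), c), g(p(p(b)), p(b)))   [R3 at 2.2.1]
3. cons(cons(p(c), c), g(p(p(b)), p(b)))  →  cons(cons(p(c), c), b)   [R3 at 2]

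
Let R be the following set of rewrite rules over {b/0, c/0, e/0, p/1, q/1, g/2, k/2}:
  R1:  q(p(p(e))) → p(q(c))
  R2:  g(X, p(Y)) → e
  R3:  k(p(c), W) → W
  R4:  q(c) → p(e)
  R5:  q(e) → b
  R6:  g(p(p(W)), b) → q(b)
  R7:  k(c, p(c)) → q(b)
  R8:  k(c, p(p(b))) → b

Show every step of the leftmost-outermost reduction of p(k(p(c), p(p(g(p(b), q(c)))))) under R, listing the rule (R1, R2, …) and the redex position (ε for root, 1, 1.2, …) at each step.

p(p(p(e)))

1. p(k(p(c), p(p(g(p(b), q(c))))))  →  p(p(p(g(p(b), q(c)))))   [R3 at 1]
2. p(p(p(g(p(b), q(c)))))  →  p(p(p(g(p(b), p(e)))))   [R4 at 1.1.1.2]
3. p(p(p(g(p(b), p(e)))))  →  p(p(p(e)))   [R2 at 1.1.1]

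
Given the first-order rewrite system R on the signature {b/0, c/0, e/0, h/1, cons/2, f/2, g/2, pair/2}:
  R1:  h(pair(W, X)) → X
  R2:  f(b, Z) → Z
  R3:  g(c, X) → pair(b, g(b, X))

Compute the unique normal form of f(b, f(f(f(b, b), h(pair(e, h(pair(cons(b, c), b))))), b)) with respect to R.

1. f(b, f(f(f(b, b), h(pair(e, h(pair(cons(b, c), b))))), b))  →  f(f(f(b, b), h(pair(e, h(pair(cons(b, c), b))))), b)   [R2 at ε]
2. f(f(f(b, b), h(pair(e, h(pair(cons(b, c), b))))), b)  →  f(f(b, h(pair(e, h(pair(cons(b, c), b))))), b)   [R2 at 1.1]
3. f(f(b, h(pair(e, h(pair(cons(b, c), b))))), b)  →  f(h(pair(e, h(pair(cons(b, c), b)))), b)   [R2 at 1]
4. f(h(pair(e, h(pair(cons(b, c), b)))), b)  →  f(h(pair(cons(b, c), b)), b)   [R1 at 1]
5. f(h(pair(cons(b, c), b)), b)  →  f(b, b)   [R1 at 1]
6. f(b, b)  →  b   [R2 at ε]

b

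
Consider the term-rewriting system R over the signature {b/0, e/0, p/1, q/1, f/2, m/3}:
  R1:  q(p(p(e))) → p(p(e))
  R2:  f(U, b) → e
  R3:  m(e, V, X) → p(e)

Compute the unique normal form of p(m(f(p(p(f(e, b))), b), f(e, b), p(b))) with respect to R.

p(p(e))

1. p(m(f(p(p(f(e, b))), b), f(e, b), p(b)))  →  p(m(e, f(e, b), p(b)))   [R2 at 1.1]
2. p(m(e, f(e, b), p(b)))  →  p(p(e))   [R3 at 1]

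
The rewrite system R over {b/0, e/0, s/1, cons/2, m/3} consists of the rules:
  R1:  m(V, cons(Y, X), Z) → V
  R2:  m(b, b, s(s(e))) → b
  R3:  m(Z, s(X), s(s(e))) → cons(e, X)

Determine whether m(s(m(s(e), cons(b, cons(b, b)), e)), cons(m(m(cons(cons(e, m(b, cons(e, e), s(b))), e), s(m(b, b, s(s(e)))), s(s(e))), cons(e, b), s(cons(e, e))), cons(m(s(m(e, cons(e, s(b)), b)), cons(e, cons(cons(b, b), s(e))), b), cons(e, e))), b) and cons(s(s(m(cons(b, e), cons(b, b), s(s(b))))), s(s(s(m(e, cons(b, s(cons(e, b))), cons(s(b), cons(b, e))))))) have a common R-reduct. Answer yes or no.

no — NF(t₁) = s(s(e)), NF(t₂) = cons(s(s(cons(b, e))), s(s(s(e))))

Reduce t₁ = m(s(m(s(e), cons(b, cons(b, b)), e)), cons(m(m(cons(cons(e, m(b, cons(e, e), s(b))), e), s(m(b, b, s(s(e)))), s(s(e))), cons(e, b), s(cons(e, e))), cons(m(s(m(e, cons(e, s(b)), b)), cons(e, cons(cons(b, b), s(e))), b), cons(e, e))), b):
1. m(s(m(s(e), cons(b, cons(b, b)), e)), cons(m(m(cons(cons(e, m(b, cons(e, e), s(b))), e), s(m(b, b, s(s(e)))), s(s(e))), cons(e, b), s(cons(e, e))), cons(m(s(m(e, cons(e, s(b)), b)), cons(e, cons(cons(b, b), s(e))), b), cons(e, e))), b)  →  s(m(s(e), cons(b, cons(b, b)), e))   [R1 at ε]
2. s(m(s(e), cons(b, cons(b, b)), e))  →  s(s(e))   [R1 at 1]

Reduce t₂ = cons(s(s(m(cons(b, e), cons(b, b), s(s(b))))), s(s(s(m(e, cons(b, s(cons(e, b))), cons(s(b), cons(b, e))))))):
1. cons(s(s(m(cons(b, e), cons(b, b), s(s(b))))), s(s(s(m(e, cons(b, s(cons(e, b))), cons(s(b), cons(b, e)))))))  →  cons(s(s(cons(b, e))), s(s(s(m(e, cons(b, s(cons(e, b))), cons(s(b), cons(b, e)))))))   [R1 at 1.1.1]
2. cons(s(s(cons(b, e))), s(s(s(m(e, cons(b, s(cons(e, b))), cons(s(b), cons(b, e)))))))  →  cons(s(s(cons(b, e))), s(s(s(e))))   [R1 at 2.1.1.1]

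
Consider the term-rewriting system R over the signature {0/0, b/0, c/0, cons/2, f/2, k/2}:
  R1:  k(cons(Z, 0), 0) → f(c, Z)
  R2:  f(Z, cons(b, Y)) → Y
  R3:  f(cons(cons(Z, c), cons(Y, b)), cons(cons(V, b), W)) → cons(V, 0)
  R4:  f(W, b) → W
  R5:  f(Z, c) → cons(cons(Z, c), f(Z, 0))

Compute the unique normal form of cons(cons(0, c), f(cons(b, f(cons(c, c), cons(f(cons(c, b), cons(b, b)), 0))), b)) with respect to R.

cons(cons(0, c), cons(b, 0))

1. cons(cons(0, c), f(cons(b, f(cons(c, c), cons(f(cons(c, b), cons(b, b)), 0))), b))  →  cons(cons(0, c), cons(b, f(cons(c, c), cons(f(cons(c, b), cons(b, b)), 0))))   [R4 at 2]
2. cons(cons(0, c), cons(b, f(cons(c, c), cons(f(cons(c, b), cons(b, b)), 0))))  →  cons(cons(0, c), cons(b, f(cons(c, c), cons(b, 0))))   [R2 at 2.2.2.1]
3. cons(cons(0, c), cons(b, f(cons(c, c), cons(b, 0))))  →  cons(cons(0, c), cons(b, 0))   [R2 at 2.2]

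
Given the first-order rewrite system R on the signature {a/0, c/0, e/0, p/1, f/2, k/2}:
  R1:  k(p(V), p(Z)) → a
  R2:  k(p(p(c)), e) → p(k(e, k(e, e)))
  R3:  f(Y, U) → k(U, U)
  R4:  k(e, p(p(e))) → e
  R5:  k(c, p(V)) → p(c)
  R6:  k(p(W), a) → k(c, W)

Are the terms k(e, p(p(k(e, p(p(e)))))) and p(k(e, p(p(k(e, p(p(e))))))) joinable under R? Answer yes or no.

Reduce t₁ = k(e, p(p(k(e, p(p(e)))))):
1. k(e, p(p(k(e, p(p(e))))))  →  k(e, p(p(e)))   [R4 at 2.1.1]
2. k(e, p(p(e)))  →  e   [R4 at ε]

Reduce t₂ = p(k(e, p(p(k(e, p(p(e))))))):
1. p(k(e, p(p(k(e, p(p(e)))))))  →  p(k(e, p(p(e))))   [R4 at 1.2.1.1]
2. p(k(e, p(p(e))))  →  p(e)   [R4 at 1]

no — NF(t₁) = e, NF(t₂) = p(e)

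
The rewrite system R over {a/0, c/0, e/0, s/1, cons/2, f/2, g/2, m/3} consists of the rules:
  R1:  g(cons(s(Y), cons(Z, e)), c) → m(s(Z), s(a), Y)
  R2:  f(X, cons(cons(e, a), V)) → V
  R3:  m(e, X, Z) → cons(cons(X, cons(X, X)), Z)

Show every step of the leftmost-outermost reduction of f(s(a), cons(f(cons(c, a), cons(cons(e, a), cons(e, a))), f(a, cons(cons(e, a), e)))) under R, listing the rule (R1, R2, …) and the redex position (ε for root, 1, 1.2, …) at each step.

e

1. f(s(a), cons(f(cons(c, a), cons(cons(e, a), cons(e, a))), f(a, cons(cons(e, a), e))))  →  f(s(a), cons(cons(e, a), f(a, cons(cons(e, a), e))))   [R2 at 2.1]
2. f(s(a), cons(cons(e, a), f(a, cons(cons(e, a), e))))  →  f(a, cons(cons(e, a), e))   [R2 at ε]
3. f(a, cons(cons(e, a), e))  →  e   [R2 at ε]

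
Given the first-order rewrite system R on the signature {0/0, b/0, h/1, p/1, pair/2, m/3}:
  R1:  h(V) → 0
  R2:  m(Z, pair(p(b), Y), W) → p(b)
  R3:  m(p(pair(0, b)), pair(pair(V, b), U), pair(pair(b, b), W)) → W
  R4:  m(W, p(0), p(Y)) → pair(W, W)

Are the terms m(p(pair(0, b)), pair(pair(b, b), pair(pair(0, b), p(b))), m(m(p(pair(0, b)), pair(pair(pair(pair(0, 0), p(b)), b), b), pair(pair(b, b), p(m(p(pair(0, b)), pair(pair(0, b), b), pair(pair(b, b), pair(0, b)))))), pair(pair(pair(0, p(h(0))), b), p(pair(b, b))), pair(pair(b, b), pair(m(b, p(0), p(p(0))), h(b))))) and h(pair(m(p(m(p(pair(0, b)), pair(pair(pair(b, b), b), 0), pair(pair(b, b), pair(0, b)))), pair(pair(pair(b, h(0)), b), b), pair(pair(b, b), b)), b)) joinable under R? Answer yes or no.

yes — NF(t₁) = 0, NF(t₂) = 0

Reduce t₁ = m(p(pair(0, b)), pair(pair(b, b), pair(pair(0, b), p(b))), m(m(p(pair(0, b)), pair(pair(pair(pair(0, 0), p(b)), b), b), pair(pair(b, b), p(m(p(pair(0, b)), pair(pair(0, b), b), pair(pair(b, b), pair(0, b)))))), pair(pair(pair(0, p(h(0))), b), p(pair(b, b))), pair(pair(b, b), pair(m(b, p(0), p(p(0))), h(b))))):
1. m(p(pair(0, b)), pair(pair(b, b), pair(pair(0, b), p(b))), m(m(p(pair(0, b)), pair(pair(pair(pair(0, 0), p(b)), b), b), pair(pair(b, b), p(m(p(pair(0, b)), pair(pair(0, b), b), pair(pair(b, b), pair(0, b)))))), pair(pair(pair(0, p(h(0))), b), p(pair(b, b))), pair(pair(b, b), pair(m(b, p(0), p(p(0))), h(b)))))  →  m(p(pair(0, b)), pair(pair(b, b), pair(pair(0, b), p(b))), m(p(m(p(pair(0, b)), pair(pair(0, b), b), pair(pair(b, b), pair(0, b)))), pair(pair(pair(0, p(h(0))), b), p(pair(b, b))), pair(pair(b, b), pair(m(b, p(0), p(p(0))), h(b)))))   [R3 at 3.1]
2. m(p(pair(0, b)), pair(pair(b, b), pair(pair(0, b), p(b))), m(p(m(p(pair(0, b)), pair(pair(0, b), b), pair(pair(b, b), pair(0, b)))), pair(pair(pair(0, p(h(0))), b), p(pair(b, b))), pair(pair(b, b), pair(m(b, p(0), p(p(0))), h(b)))))  →  m(p(pair(0, b)), pair(pair(b, b), pair(pair(0, b), p(b))), m(p(pair(0, b)), pair(pair(pair(0, p(h(0))), b), p(pair(b, b))), pair(pair(b, b), pair(m(b, p(0), p(p(0))), h(b)))))   [R3 at 3.1.1]
3. m(p(pair(0, b)), pair(pair(b, b), pair(pair(0, b), p(b))), m(p(pair(0, b)), pair(pair(pair(0, p(h(0))), b), p(pair(b, b))), pair(pair(b, b), pair(m(b, p(0), p(p(0))), h(b)))))  →  m(p(pair(0, b)), pair(pair(b, b), pair(pair(0, b), p(b))), pair(m(b, p(0), p(p(0))), h(b)))   [R3 at 3]
4. m(p(pair(0, b)), pair(pair(b, b), pair(pair(0, b), p(b))), pair(m(b, p(0), p(p(0))), h(b)))  →  m(p(pair(0, b)), pair(pair(b, b), pair(pair(0, b), p(b))), pair(pair(b, b), h(b)))   [R4 at 3.1]
5. m(p(pair(0, b)), pair(pair(b, b), pair(pair(0, b), p(b))), pair(pair(b, b), h(b)))  →  h(b)   [R3 at ε]
6. h(b)  →  0   [R1 at ε]

Reduce t₂ = h(pair(m(p(m(p(pair(0, b)), pair(pair(pair(b, b), b), 0), pair(pair(b, b), pair(0, b)))), pair(pair(pair(b, h(0)), b), b), pair(pair(b, b), b)), b)):
1. h(pair(m(p(m(p(pair(0, b)), pair(pair(pair(b, b), b), 0), pair(pair(b, b), pair(0, b)))), pair(pair(pair(b, h(0)), b), b), pair(pair(b, b), b)), b))  →  0   [R1 at ε]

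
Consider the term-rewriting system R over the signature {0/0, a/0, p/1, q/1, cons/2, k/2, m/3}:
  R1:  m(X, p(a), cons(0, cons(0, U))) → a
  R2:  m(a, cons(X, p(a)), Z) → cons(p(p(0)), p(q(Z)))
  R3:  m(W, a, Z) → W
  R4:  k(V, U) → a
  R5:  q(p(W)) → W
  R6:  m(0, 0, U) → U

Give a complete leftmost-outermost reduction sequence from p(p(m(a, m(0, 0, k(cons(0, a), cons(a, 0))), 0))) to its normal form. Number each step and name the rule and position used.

p(p(a))

1. p(p(m(a, m(0, 0, k(cons(0, a), cons(a, 0))), 0)))  →  p(p(m(a, k(cons(0, a), cons(a, 0)), 0)))   [R6 at 1.1.2]
2. p(p(m(a, k(cons(0, a), cons(a, 0)), 0)))  →  p(p(m(a, a, 0)))   [R4 at 1.1.2]
3. p(p(m(a, a, 0)))  →  p(p(a))   [R3 at 1.1]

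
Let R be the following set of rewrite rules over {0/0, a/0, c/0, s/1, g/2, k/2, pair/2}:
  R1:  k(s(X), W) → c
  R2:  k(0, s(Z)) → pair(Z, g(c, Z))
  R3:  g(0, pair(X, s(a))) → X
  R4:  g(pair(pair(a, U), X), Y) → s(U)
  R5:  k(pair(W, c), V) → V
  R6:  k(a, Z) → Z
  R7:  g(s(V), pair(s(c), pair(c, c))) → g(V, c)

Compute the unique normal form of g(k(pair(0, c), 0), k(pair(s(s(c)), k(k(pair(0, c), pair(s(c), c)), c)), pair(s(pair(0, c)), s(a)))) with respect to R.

1. g(k(pair(0, c), 0), k(pair(s(s(c)), k(k(pair(0, c), pair(s(c), c)), c)), pair(s(pair(0, c)), s(a))))  →  g(0, k(pair(s(s(c)), k(k(pair(0, c), pair(s(c), c)), c)), pair(s(pair(0, c)), s(a))))   [R5 at 1]
2. g(0, k(pair(s(s(c)), k(k(pair(0, c), pair(s(c), c)), c)), pair(s(pair(0, c)), s(a))))  →  g(0, k(pair(s(s(c)), k(pair(s(c), c), c)), pair(s(pair(0, c)), s(a))))   [R5 at 2.1.2.1]
3. g(0, k(pair(s(s(c)), k(pair(s(c), c), c)), pair(s(pair(0, c)), s(a))))  →  g(0, k(pair(s(s(c)), c), pair(s(pair(0, c)), s(a))))   [R5 at 2.1.2]
4. g(0, k(pair(s(s(c)), c), pair(s(pair(0, c)), s(a))))  →  g(0, pair(s(pair(0, c)), s(a)))   [R5 at 2]
5. g(0, pair(s(pair(0, c)), s(a)))  →  s(pair(0, c))   [R3 at ε]

s(pair(0, c))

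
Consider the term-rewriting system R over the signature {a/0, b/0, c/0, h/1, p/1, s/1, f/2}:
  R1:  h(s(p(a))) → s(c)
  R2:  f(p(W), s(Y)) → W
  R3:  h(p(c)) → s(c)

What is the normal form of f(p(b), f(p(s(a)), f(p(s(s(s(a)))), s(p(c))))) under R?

1. f(p(b), f(p(s(a)), f(p(s(s(s(a)))), s(p(c)))))  →  f(p(b), f(p(s(a)), s(s(s(a)))))   [R2 at 2.2]
2. f(p(b), f(p(s(a)), s(s(s(a)))))  →  f(p(b), s(a))   [R2 at 2]
3. f(p(b), s(a))  →  b   [R2 at ε]

b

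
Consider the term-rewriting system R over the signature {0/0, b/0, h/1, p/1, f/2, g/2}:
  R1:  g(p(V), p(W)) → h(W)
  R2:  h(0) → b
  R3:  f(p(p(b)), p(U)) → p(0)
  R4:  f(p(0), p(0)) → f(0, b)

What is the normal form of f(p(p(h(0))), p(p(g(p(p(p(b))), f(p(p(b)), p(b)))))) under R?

1. f(p(p(h(0))), p(p(g(p(p(p(b))), f(p(p(b)), p(b))))))  →  f(p(p(b)), p(p(g(p(p(p(b))), f(p(p(b)), p(b))))))   [R2 at 1.1.1]
2. f(p(p(b)), p(p(g(p(p(p(b))), f(p(p(b)), p(b))))))  →  p(0)   [R3 at ε]

p(0)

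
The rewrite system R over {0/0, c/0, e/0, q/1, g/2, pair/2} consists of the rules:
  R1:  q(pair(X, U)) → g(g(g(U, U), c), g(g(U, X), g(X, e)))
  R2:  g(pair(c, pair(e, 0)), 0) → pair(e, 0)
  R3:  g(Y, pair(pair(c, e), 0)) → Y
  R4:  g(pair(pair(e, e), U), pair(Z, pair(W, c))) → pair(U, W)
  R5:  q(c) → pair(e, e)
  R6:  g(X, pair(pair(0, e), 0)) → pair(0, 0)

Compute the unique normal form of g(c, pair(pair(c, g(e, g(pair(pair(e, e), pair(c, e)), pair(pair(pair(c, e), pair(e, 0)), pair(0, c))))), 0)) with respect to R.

c

1. g(c, pair(pair(c, g(e, g(pair(pair(e, e), pair(c, e)), pair(pair(pair(c, e), pair(e, 0)), pair(0, c))))), 0))  →  g(c, pair(pair(c, g(e, pair(pair(c, e), 0))), 0))   [R4 at 2.1.2.2]
2. g(c, pair(pair(c, g(e, pair(pair(c, e), 0))), 0))  →  g(c, pair(pair(c, e), 0))   [R3 at 2.1.2]
3. g(c, pair(pair(c, e), 0))  →  c   [R3 at ε]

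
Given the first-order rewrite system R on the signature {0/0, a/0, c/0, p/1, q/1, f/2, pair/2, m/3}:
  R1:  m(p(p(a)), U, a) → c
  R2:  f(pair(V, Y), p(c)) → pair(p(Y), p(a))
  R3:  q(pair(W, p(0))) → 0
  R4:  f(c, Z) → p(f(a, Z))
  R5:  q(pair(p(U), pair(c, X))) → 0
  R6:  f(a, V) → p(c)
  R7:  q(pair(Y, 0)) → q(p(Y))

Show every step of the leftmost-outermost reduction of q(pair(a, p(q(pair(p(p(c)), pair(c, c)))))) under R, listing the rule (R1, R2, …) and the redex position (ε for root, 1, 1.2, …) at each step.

0

1. q(pair(a, p(q(pair(p(p(c)), pair(c, c))))))  →  q(pair(a, p(0)))   [R5 at 1.2.1]
2. q(pair(a, p(0)))  →  0   [R3 at ε]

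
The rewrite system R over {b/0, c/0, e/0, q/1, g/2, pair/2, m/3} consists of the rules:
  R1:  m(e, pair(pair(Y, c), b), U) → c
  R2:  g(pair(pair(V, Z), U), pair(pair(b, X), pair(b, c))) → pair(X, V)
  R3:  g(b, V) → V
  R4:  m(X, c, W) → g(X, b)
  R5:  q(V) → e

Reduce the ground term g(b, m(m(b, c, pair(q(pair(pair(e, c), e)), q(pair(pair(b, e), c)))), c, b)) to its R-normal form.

1. g(b, m(m(b, c, pair(q(pair(pair(e, c), e)), q(pair(pair(b, e), c)))), c, b))  →  m(m(b, c, pair(q(pair(pair(e, c), e)), q(pair(pair(b, e), c)))), c, b)   [R3 at ε]
2. m(m(b, c, pair(q(pair(pair(e, c), e)), q(pair(pair(b, e), c)))), c, b)  →  g(m(b, c, pair(q(pair(pair(e, c), e)), q(pair(pair(b, e), c)))), b)   [R4 at ε]
3. g(m(b, c, pair(q(pair(pair(e, c), e)), q(pair(pair(b, e), c)))), b)  →  g(g(b, b), b)   [R4 at 1]
4. g(g(b, b), b)  →  g(b, b)   [R3 at 1]
5. g(b, b)  →  b   [R3 at ε]

b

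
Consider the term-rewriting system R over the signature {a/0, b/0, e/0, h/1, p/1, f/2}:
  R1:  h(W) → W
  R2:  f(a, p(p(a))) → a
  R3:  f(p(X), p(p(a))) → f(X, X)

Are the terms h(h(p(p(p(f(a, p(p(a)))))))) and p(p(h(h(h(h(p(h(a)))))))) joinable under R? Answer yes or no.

yes — NF(t₁) = p(p(p(a))), NF(t₂) = p(p(p(a)))

Reduce t₁ = h(h(p(p(p(f(a, p(p(a)))))))):
1. h(h(p(p(p(f(a, p(p(a))))))))  →  h(p(p(p(f(a, p(p(a)))))))   [R1 at ε]
2. h(p(p(p(f(a, p(p(a)))))))  →  p(p(p(f(a, p(p(a))))))   [R1 at ε]
3. p(p(p(f(a, p(p(a))))))  →  p(p(p(a)))   [R2 at 1.1.1]

Reduce t₂ = p(p(h(h(h(h(p(h(a)))))))):
1. p(p(h(h(h(h(p(h(a))))))))  →  p(p(h(h(h(p(h(a)))))))   [R1 at 1.1]
2. p(p(h(h(h(p(h(a)))))))  →  p(p(h(h(p(h(a))))))   [R1 at 1.1]
3. p(p(h(h(p(h(a))))))  →  p(p(h(p(h(a)))))   [R1 at 1.1]
4. p(p(h(p(h(a)))))  →  p(p(p(h(a))))   [R1 at 1.1]
5. p(p(p(h(a))))  →  p(p(p(a)))   [R1 at 1.1.1]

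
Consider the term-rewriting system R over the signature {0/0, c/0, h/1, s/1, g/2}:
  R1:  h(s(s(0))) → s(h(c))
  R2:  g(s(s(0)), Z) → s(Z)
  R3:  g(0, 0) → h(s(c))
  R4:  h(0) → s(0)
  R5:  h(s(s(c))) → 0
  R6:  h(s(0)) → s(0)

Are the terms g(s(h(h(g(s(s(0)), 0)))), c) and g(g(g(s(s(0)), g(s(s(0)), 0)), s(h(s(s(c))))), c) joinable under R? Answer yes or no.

Reduce t₁ = g(s(h(h(g(s(s(0)), 0)))), c):
1. g(s(h(h(g(s(s(0)), 0)))), c)  →  g(s(h(h(s(0)))), c)   [R2 at 1.1.1.1]
2. g(s(h(h(s(0)))), c)  →  g(s(h(s(0))), c)   [R6 at 1.1.1]
3. g(s(h(s(0))), c)  →  g(s(s(0)), c)   [R6 at 1.1]
4. g(s(s(0)), c)  →  s(c)   [R2 at ε]

Reduce t₂ = g(g(g(s(s(0)), g(s(s(0)), 0)), s(h(s(s(c))))), c):
1. g(g(g(s(s(0)), g(s(s(0)), 0)), s(h(s(s(c))))), c)  →  g(g(s(g(s(s(0)), 0)), s(h(s(s(c))))), c)   [R2 at 1.1]
2. g(g(s(g(s(s(0)), 0)), s(h(s(s(c))))), c)  →  g(g(s(s(0)), s(h(s(s(c))))), c)   [R2 at 1.1.1]
3. g(g(s(s(0)), s(h(s(s(c))))), c)  →  g(s(s(h(s(s(c))))), c)   [R2 at 1]
4. g(s(s(h(s(s(c))))), c)  →  g(s(s(0)), c)   [R5 at 1.1.1]
5. g(s(s(0)), c)  →  s(c)   [R2 at ε]

yes — NF(t₁) = s(c), NF(t₂) = s(c)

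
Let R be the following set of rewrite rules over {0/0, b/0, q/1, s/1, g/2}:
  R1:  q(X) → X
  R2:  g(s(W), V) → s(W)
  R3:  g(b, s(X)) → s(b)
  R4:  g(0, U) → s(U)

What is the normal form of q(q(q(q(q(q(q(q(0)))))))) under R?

0

1. q(q(q(q(q(q(q(q(0))))))))  →  q(q(q(q(q(q(q(0)))))))   [R1 at ε]
2. q(q(q(q(q(q(q(0)))))))  →  q(q(q(q(q(q(0))))))   [R1 at ε]
3. q(q(q(q(q(q(0))))))  →  q(q(q(q(q(0)))))   [R1 at ε]
4. q(q(q(q(q(0)))))  →  q(q(q(q(0))))   [R1 at ε]
5. q(q(q(q(0))))  →  q(q(q(0)))   [R1 at ε]
6. q(q(q(0)))  →  q(q(0))   [R1 at ε]
7. q(q(0))  →  q(0)   [R1 at ε]
8. q(0)  →  0   [R1 at ε]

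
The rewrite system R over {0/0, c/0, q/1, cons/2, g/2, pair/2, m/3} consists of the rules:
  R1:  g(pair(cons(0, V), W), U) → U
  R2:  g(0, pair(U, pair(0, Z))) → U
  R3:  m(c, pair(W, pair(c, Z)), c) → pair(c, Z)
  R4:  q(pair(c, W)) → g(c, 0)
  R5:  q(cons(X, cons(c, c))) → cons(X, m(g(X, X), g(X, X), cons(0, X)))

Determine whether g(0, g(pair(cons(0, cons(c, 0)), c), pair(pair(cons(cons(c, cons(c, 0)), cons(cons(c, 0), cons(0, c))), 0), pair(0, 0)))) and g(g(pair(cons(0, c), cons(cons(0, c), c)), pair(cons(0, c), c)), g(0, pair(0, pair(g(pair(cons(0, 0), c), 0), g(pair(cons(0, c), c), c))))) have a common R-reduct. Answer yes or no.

Reduce t₁ = g(0, g(pair(cons(0, cons(c, 0)), c), pair(pair(cons(cons(c, cons(c, 0)), cons(cons(c, 0), cons(0, c))), 0), pair(0, 0)))):
1. g(0, g(pair(cons(0, cons(c, 0)), c), pair(pair(cons(cons(c, cons(c, 0)), cons(cons(c, 0), cons(0, c))), 0), pair(0, 0))))  →  g(0, pair(pair(cons(cons(c, cons(c, 0)), cons(cons(c, 0), cons(0, c))), 0), pair(0, 0)))   [R1 at 2]
2. g(0, pair(pair(cons(cons(c, cons(c, 0)), cons(cons(c, 0), cons(0, c))), 0), pair(0, 0)))  →  pair(cons(cons(c, cons(c, 0)), cons(cons(c, 0), cons(0, c))), 0)   [R2 at ε]

Reduce t₂ = g(g(pair(cons(0, c), cons(cons(0, c), c)), pair(cons(0, c), c)), g(0, pair(0, pair(g(pair(cons(0, 0), c), 0), g(pair(cons(0, c), c), c))))):
1. g(g(pair(cons(0, c), cons(cons(0, c), c)), pair(cons(0, c), c)), g(0, pair(0, pair(g(pair(cons(0, 0), c), 0), g(pair(cons(0, c), c), c)))))  →  g(pair(cons(0, c), c), g(0, pair(0, pair(g(pair(cons(0, 0), c), 0), g(pair(cons(0, c), c), c)))))   [R1 at 1]
2. g(pair(cons(0, c), c), g(0, pair(0, pair(g(pair(cons(0, 0), c), 0), g(pair(cons(0, c), c), c)))))  →  g(0, pair(0, pair(g(pair(cons(0, 0), c), 0), g(pair(cons(0, c), c), c))))   [R1 at ε]
3. g(0, pair(0, pair(g(pair(cons(0, 0), c), 0), g(pair(cons(0, c), c), c))))  →  g(0, pair(0, pair(0, g(pair(cons(0, c), c), c))))   [R1 at 2.2.1]
4. g(0, pair(0, pair(0, g(pair(cons(0, c), c), c))))  →  0   [R2 at ε]

no — NF(t₁) = pair(cons(cons(c, cons(c, 0)), cons(cons(c, 0), cons(0, c))), 0), NF(t₂) = 0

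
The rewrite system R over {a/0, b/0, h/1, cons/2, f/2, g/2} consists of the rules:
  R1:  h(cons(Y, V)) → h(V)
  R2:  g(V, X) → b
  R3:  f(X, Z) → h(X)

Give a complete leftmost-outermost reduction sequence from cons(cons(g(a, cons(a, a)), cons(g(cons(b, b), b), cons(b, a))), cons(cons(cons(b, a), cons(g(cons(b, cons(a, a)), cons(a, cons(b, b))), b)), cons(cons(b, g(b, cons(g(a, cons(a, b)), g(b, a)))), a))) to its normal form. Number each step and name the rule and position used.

1. cons(cons(g(a, cons(a, a)), cons(g(cons(b, b), b), cons(b, a))), cons(cons(cons(b, a), cons(g(cons(b, cons(a, a)), cons(a, cons(b, b))), b)), cons(cons(b, g(b, cons(g(a, cons(a, b)), g(b, a)))), a)))  →  cons(cons(b, cons(g(cons(b, b), b), cons(b, a))), cons(cons(cons(b, a), cons(g(cons(b, cons(a, a)), cons(a, cons(b, b))), b)), cons(cons(b, g(b, cons(g(a, cons(a, b)), g(b, a)))), a)))   [R2 at 1.1]
2. cons(cons(b, cons(g(cons(b, b), b), cons(b, a))), cons(cons(cons(b, a), cons(g(cons(b, cons(a, a)), cons(a, cons(b, b))), b)), cons(cons(b, g(b, cons(g(a, cons(a, b)), g(b, a)))), a)))  →  cons(cons(b, cons(b, cons(b, a))), cons(cons(cons(b, a), cons(g(cons(b, cons(a, a)), cons(a, cons(b, b))), b)), cons(cons(b, g(b, cons(g(a, cons(a, b)), g(b, a)))), a)))   [R2 at 1.2.1]
3. cons(cons(b, cons(b, cons(b, a))), cons(cons(cons(b, a), cons(g(cons(b, cons(a, a)), cons(a, cons(b, b))), b)), cons(cons(b, g(b, cons(g(a, cons(a, b)), g(b, a)))), a)))  →  cons(cons(b, cons(b, cons(b, a))), cons(cons(cons(b, a), cons(b, b)), cons(cons(b, g(b, cons(g(a, cons(a, b)), g(b, a)))), a)))   [R2 at 2.1.2.1]
4. cons(cons(b, cons(b, cons(b, a))), cons(cons(cons(b, a), cons(b, b)), cons(cons(b, g(b, cons(g(a, cons(a, b)), g(b, a)))), a)))  →  cons(cons(b, cons(b, cons(b, a))), cons(cons(cons(b, a), cons(b, b)), cons(cons(b, b), a)))   [R2 at 2.2.1.2]

cons(cons(b, cons(b, cons(b, a))), cons(cons(cons(b, a), cons(b, b)), cons(cons(b, b), a)))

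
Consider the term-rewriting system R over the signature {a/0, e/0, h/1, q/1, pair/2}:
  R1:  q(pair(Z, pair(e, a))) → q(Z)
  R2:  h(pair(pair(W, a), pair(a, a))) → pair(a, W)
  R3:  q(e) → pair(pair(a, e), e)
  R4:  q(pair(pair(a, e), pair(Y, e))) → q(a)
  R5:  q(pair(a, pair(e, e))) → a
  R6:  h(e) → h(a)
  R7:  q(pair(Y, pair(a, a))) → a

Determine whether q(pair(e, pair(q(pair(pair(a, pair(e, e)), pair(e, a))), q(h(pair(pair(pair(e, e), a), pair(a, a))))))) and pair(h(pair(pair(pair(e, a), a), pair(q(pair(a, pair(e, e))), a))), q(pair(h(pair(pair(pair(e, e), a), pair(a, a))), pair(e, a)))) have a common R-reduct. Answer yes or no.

no — NF(t₁) = a, NF(t₂) = pair(pair(a, pair(e, a)), a)

Reduce t₁ = q(pair(e, pair(q(pair(pair(a, pair(e, e)), pair(e, a))), q(h(pair(pair(pair(e, e), a), pair(a, a))))))):
1. q(pair(e, pair(q(pair(pair(a, pair(e, e)), pair(e, a))), q(h(pair(pair(pair(e, e), a), pair(a, a)))))))  →  q(pair(e, pair(q(pair(a, pair(e, e))), q(h(pair(pair(pair(e, e), a), pair(a, a)))))))   [R1 at 1.2.1]
2. q(pair(e, pair(q(pair(a, pair(e, e))), q(h(pair(pair(pair(e, e), a), pair(a, a)))))))  →  q(pair(e, pair(a, q(h(pair(pair(pair(e, e), a), pair(a, a)))))))   [R5 at 1.2.1]
3. q(pair(e, pair(a, q(h(pair(pair(pair(e, e), a), pair(a, a)))))))  →  q(pair(e, pair(a, q(pair(a, pair(e, e))))))   [R2 at 1.2.2.1]
4. q(pair(e, pair(a, q(pair(a, pair(e, e))))))  →  q(pair(e, pair(a, a)))   [R5 at 1.2.2]
5. q(pair(e, pair(a, a)))  →  a   [R7 at ε]

Reduce t₂ = pair(h(pair(pair(pair(e, a), a), pair(q(pair(a, pair(e, e))), a))), q(pair(h(pair(pair(pair(e, e), a), pair(a, a))), pair(e, a)))):
1. pair(h(pair(pair(pair(e, a), a), pair(q(pair(a, pair(e, e))), a))), q(pair(h(pair(pair(pair(e, e), a), pair(a, a))), pair(e, a))))  →  pair(h(pair(pair(pair(e, a), a), pair(a, a))), q(pair(h(pair(pair(pair(e, e), a), pair(a, a))), pair(e, a))))   [R5 at 1.1.2.1]
2. pair(h(pair(pair(pair(e, a), a), pair(a, a))), q(pair(h(pair(pair(pair(e, e), a), pair(a, a))), pair(e, a))))  →  pair(pair(a, pair(e, a)), q(pair(h(pair(pair(pair(e, e), a), pair(a, a))), pair(e, a))))   [R2 at 1]
3. pair(pair(a, pair(e, a)), q(pair(h(pair(pair(pair(e, e), a), pair(a, a))), pair(e, a))))  →  pair(pair(a, pair(e, a)), q(h(pair(pair(pair(e, e), a), pair(a, a)))))   [R1 at 2]
4. pair(pair(a, pair(e, a)), q(h(pair(pair(pair(e, e), a), pair(a, a)))))  →  pair(pair(a, pair(e, a)), q(pair(a, pair(e, e))))   [R2 at 2.1]
5. pair(pair(a, pair(e, a)), q(pair(a, pair(e, e))))  →  pair(pair(a, pair(e, a)), a)   [R5 at 2]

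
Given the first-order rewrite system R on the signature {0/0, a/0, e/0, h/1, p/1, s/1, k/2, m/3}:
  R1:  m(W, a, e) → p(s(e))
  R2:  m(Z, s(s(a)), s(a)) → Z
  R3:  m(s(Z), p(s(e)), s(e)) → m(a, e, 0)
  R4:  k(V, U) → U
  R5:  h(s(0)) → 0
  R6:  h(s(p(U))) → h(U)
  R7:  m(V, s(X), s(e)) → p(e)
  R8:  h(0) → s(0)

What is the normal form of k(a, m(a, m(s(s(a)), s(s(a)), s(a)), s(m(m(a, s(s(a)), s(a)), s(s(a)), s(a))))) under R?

1. k(a, m(a, m(s(s(a)), s(s(a)), s(a)), s(m(m(a, s(s(a)), s(a)), s(s(a)), s(a)))))  →  m(a, m(s(s(a)), s(s(a)), s(a)), s(m(m(a, s(s(a)), s(a)), s(s(a)), s(a))))   [R4 at ε]
2. m(a, m(s(s(a)), s(s(a)), s(a)), s(m(m(a, s(s(a)), s(a)), s(s(a)), s(a))))  →  m(a, s(s(a)), s(m(m(a, s(s(a)), s(a)), s(s(a)), s(a))))   [R2 at 2]
3. m(a, s(s(a)), s(m(m(a, s(s(a)), s(a)), s(s(a)), s(a))))  →  m(a, s(s(a)), s(m(a, s(s(a)), s(a))))   [R2 at 3.1]
4. m(a, s(s(a)), s(m(a, s(s(a)), s(a))))  →  m(a, s(s(a)), s(a))   [R2 at 3.1]
5. m(a, s(s(a)), s(a))  →  a   [R2 at ε]

a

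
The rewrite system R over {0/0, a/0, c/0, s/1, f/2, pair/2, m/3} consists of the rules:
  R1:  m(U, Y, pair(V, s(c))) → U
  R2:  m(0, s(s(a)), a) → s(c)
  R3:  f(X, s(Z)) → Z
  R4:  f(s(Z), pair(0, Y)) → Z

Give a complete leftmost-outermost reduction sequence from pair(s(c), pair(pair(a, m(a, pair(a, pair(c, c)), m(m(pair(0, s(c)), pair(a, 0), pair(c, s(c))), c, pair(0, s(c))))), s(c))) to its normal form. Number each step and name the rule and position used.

pair(s(c), pair(pair(a, a), s(c)))

1. pair(s(c), pair(pair(a, m(a, pair(a, pair(c, c)), m(m(pair(0, s(c)), pair(a, 0), pair(c, s(c))), c, pair(0, s(c))))), s(c)))  →  pair(s(c), pair(pair(a, m(a, pair(a, pair(c, c)), m(pair(0, s(c)), pair(a, 0), pair(c, s(c))))), s(c)))   [R1 at 2.1.2.3]
2. pair(s(c), pair(pair(a, m(a, pair(a, pair(c, c)), m(pair(0, s(c)), pair(a, 0), pair(c, s(c))))), s(c)))  →  pair(s(c), pair(pair(a, m(a, pair(a, pair(c, c)), pair(0, s(c)))), s(c)))   [R1 at 2.1.2.3]
3. pair(s(c), pair(pair(a, m(a, pair(a, pair(c, c)), pair(0, s(c)))), s(c)))  →  pair(s(c), pair(pair(a, a), s(c)))   [R1 at 2.1.2]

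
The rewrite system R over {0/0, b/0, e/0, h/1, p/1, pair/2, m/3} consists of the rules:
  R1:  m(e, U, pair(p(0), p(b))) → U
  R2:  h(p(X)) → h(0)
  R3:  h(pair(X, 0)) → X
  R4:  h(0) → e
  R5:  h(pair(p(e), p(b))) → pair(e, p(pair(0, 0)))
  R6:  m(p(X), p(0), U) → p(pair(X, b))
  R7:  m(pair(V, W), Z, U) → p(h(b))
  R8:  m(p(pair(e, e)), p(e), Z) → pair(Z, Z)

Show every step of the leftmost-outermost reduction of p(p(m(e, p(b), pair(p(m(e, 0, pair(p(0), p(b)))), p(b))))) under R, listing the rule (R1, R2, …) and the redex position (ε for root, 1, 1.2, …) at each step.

1. p(p(m(e, p(b), pair(p(m(e, 0, pair(p(0), p(b)))), p(b)))))  →  p(p(m(e, p(b), pair(p(0), p(b)))))   [R1 at 1.1.3.1.1]
2. p(p(m(e, p(b), pair(p(0), p(b)))))  →  p(p(p(b)))   [R1 at 1.1]

p(p(p(b)))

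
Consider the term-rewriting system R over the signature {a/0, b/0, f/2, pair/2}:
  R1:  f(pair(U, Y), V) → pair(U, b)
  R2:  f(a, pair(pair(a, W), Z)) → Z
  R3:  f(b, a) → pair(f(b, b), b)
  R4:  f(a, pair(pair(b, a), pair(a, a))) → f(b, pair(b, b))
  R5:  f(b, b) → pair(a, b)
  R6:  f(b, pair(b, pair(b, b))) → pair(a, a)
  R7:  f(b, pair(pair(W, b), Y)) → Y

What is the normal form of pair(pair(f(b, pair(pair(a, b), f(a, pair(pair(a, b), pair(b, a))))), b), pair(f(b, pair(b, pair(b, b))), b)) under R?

1. pair(pair(f(b, pair(pair(a, b), f(a, pair(pair(a, b), pair(b, a))))), b), pair(f(b, pair(b, pair(b, b))), b))  →  pair(pair(f(a, pair(pair(a, b), pair(b, a))), b), pair(f(b, pair(b, pair(b, b))), b))   [R7 at 1.1]
2. pair(pair(f(a, pair(pair(a, b), pair(b, a))), b), pair(f(b, pair(b, pair(b, b))), b))  →  pair(pair(pair(b, a), b), pair(f(b, pair(b, pair(b, b))), b))   [R2 at 1.1]
3. pair(pair(pair(b, a), b), pair(f(b, pair(b, pair(b, b))), b))  →  pair(pair(pair(b, a), b), pair(pair(a, a), b))   [R6 at 2.1]

pair(pair(pair(b, a), b), pair(pair(a, a), b))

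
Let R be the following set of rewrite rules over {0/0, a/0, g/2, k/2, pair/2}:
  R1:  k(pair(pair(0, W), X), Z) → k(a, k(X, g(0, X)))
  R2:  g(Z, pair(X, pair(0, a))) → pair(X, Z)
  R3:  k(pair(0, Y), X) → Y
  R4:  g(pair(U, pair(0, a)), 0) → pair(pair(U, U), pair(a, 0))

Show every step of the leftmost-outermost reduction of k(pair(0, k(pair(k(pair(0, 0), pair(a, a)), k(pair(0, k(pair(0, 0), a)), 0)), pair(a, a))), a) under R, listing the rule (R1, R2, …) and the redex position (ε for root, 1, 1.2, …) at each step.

0

1. k(pair(0, k(pair(k(pair(0, 0), pair(a, a)), k(pair(0, k(pair(0, 0), a)), 0)), pair(a, a))), a)  →  k(pair(k(pair(0, 0), pair(a, a)), k(pair(0, k(pair(0, 0), a)), 0)), pair(a, a))   [R3 at ε]
2. k(pair(k(pair(0, 0), pair(a, a)), k(pair(0, k(pair(0, 0), a)), 0)), pair(a, a))  →  k(pair(0, k(pair(0, k(pair(0, 0), a)), 0)), pair(a, a))   [R3 at 1.1]
3. k(pair(0, k(pair(0, k(pair(0, 0), a)), 0)), pair(a, a))  →  k(pair(0, k(pair(0, 0), a)), 0)   [R3 at ε]
4. k(pair(0, k(pair(0, 0), a)), 0)  →  k(pair(0, 0), a)   [R3 at ε]
5. k(pair(0, 0), a)  →  0   [R3 at ε]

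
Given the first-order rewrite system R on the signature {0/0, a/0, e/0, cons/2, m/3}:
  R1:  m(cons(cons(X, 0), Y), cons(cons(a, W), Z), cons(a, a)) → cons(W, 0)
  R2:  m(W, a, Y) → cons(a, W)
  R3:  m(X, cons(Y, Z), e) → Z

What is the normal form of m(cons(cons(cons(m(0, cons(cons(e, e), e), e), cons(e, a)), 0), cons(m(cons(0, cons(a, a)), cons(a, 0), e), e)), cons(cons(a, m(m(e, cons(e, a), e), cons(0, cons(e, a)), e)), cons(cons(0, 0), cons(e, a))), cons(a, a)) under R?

1. m(cons(cons(cons(m(0, cons(cons(e, e), e), e), cons(e, a)), 0), cons(m(cons(0, cons(a, a)), cons(a, 0), e), e)), cons(cons(a, m(m(e, cons(e, a), e), cons(0, cons(e, a)), e)), cons(cons(0, 0), cons(e, a))), cons(a, a))  →  cons(m(m(e, cons(e, a), e), cons(0, cons(e, a)), e), 0)   [R1 at ε]
2. cons(m(m(e, cons(e, a), e), cons(0, cons(e, a)), e), 0)  →  cons(cons(e, a), 0)   [R3 at 1]

cons(cons(e, a), 0)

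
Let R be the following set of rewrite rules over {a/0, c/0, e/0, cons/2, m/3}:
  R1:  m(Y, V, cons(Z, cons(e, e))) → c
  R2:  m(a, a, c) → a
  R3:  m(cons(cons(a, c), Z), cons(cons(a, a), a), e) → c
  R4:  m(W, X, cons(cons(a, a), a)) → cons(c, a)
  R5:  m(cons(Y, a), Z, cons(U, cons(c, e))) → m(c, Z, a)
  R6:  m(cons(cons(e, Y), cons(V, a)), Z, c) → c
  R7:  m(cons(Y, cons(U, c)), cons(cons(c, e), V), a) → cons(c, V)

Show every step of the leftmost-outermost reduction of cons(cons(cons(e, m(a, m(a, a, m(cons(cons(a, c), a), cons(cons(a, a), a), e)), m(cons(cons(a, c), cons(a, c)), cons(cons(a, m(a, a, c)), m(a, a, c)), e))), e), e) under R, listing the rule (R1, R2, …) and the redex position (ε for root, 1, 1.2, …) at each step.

cons(cons(cons(e, a), e), e)

1. cons(cons(cons(e, m(a, m(a, a, m(cons(cons(a, c), a), cons(cons(a, a), a), e)), m(cons(cons(a, c), cons(a, c)), cons(cons(a, m(a, a, c)), m(a, a, c)), e))), e), e)  →  cons(cons(cons(e, m(a, m(a, a, c), m(cons(cons(a, c), cons(a, c)), cons(cons(a, m(a, a, c)), m(a, a, c)), e))), e), e)   [R3 at 1.1.2.2.3]
2. cons(cons(cons(e, m(a, m(a, a, c), m(cons(cons(a, c), cons(a, c)), cons(cons(a, m(a, a, c)), m(a, a, c)), e))), e), e)  →  cons(cons(cons(e, m(a, a, m(cons(cons(a, c), cons(a, c)), cons(cons(a, m(a, a, c)), m(a, a, c)), e))), e), e)   [R2 at 1.1.2.2]
3. cons(cons(cons(e, m(a, a, m(cons(cons(a, c), cons(a, c)), cons(cons(a, m(a, a, c)), m(a, a, c)), e))), e), e)  →  cons(cons(cons(e, m(a, a, m(cons(cons(a, c), cons(a, c)), cons(cons(a, a), m(a, a, c)), e))), e), e)   [R2 at 1.1.2.3.2.1.2]
4. cons(cons(cons(e, m(a, a, m(cons(cons(a, c), cons(a, c)), cons(cons(a, a), m(a, a, c)), e))), e), e)  →  cons(cons(cons(e, m(a, a, m(cons(cons(a, c), cons(a, c)), cons(cons(a, a), a), e))), e), e)   [R2 at 1.1.2.3.2.2]
5. cons(cons(cons(e, m(a, a, m(cons(cons(a, c), cons(a, c)), cons(cons(a, a), a), e))), e), e)  →  cons(cons(cons(e, m(a, a, c)), e), e)   [R3 at 1.1.2.3]
6. cons(cons(cons(e, m(a, a, c)), e), e)  →  cons(cons(cons(e, a), e), e)   [R2 at 1.1.2]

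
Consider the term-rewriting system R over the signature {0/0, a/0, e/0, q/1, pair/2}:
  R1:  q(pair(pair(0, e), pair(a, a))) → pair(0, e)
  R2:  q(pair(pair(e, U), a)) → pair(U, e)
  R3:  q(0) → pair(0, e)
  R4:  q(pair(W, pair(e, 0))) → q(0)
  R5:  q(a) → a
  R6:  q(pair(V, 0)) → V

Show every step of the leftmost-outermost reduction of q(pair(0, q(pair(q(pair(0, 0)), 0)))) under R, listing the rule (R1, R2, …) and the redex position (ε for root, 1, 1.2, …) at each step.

0

1. q(pair(0, q(pair(q(pair(0, 0)), 0))))  →  q(pair(0, q(pair(0, 0))))   [R6 at 1.2]
2. q(pair(0, q(pair(0, 0))))  →  q(pair(0, 0))   [R6 at 1.2]
3. q(pair(0, 0))  →  0   [R6 at ε]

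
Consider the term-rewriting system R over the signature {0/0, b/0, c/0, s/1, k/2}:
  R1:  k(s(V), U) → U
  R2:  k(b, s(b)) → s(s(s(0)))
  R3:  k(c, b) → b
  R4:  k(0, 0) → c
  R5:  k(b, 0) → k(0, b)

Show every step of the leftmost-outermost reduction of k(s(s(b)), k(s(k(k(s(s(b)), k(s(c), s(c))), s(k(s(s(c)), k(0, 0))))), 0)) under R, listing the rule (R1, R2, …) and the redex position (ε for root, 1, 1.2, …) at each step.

1. k(s(s(b)), k(s(k(k(s(s(b)), k(s(c), s(c))), s(k(s(s(c)), k(0, 0))))), 0))  →  k(s(k(k(s(s(b)), k(s(c), s(c))), s(k(s(s(c)), k(0, 0))))), 0)   [R1 at ε]
2. k(s(k(k(s(s(b)), k(s(c), s(c))), s(k(s(s(c)), k(0, 0))))), 0)  →  0   [R1 at ε]

0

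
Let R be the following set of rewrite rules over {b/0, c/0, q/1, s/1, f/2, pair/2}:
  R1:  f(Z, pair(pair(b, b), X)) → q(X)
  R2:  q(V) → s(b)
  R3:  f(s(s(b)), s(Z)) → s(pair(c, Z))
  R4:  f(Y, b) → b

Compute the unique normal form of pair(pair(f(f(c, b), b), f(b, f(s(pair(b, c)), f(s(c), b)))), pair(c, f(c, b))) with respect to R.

1. pair(pair(f(f(c, b), b), f(b, f(s(pair(b, c)), f(s(c), b)))), pair(c, f(c, b)))  →  pair(pair(b, f(b, f(s(pair(b, c)), f(s(c), b)))), pair(c, f(c, b)))   [R4 at 1.1]
2. pair(pair(b, f(b, f(s(pair(b, c)), f(s(c), b)))), pair(c, f(c, b)))  →  pair(pair(b, f(b, f(s(pair(b, c)), b))), pair(c, f(c, b)))   [R4 at 1.2.2.2]
3. pair(pair(b, f(b, f(s(pair(b, c)), b))), pair(c, f(c, b)))  →  pair(pair(b, f(b, b)), pair(c, f(c, b)))   [R4 at 1.2.2]
4. pair(pair(b, f(b, b)), pair(c, f(c, b)))  →  pair(pair(b, b), pair(c, f(c, b)))   [R4 at 1.2]
5. pair(pair(b, b), pair(c, f(c, b)))  →  pair(pair(b, b), pair(c, b))   [R4 at 2.2]

pair(pair(b, b), pair(c, b))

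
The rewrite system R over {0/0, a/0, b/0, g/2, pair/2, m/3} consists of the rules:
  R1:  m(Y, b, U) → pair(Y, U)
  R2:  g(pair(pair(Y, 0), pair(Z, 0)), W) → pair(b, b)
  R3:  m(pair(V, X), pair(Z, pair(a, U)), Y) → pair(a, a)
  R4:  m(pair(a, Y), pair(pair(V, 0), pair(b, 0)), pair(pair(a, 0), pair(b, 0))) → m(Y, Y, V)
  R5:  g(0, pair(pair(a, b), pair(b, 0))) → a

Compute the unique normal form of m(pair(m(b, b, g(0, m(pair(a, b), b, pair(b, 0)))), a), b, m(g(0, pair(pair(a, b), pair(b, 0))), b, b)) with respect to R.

1. m(pair(m(b, b, g(0, m(pair(a, b), b, pair(b, 0)))), a), b, m(g(0, pair(pair(a, b), pair(b, 0))), b, b))  →  pair(pair(m(b, b, g(0, m(pair(a, b), b, pair(b, 0)))), a), m(g(0, pair(pair(a, b), pair(b, 0))), b, b))   [R1 at ε]
2. pair(pair(m(b, b, g(0, m(pair(a, b), b, pair(b, 0)))), a), m(g(0, pair(pair(a, b), pair(b, 0))), b, b))  →  pair(pair(pair(b, g(0, m(pair(a, b), b, pair(b, 0)))), a), m(g(0, pair(pair(a, b), pair(b, 0))), b, b))   [R1 at 1.1]
3. pair(pair(pair(b, g(0, m(pair(a, b), b, pair(b, 0)))), a), m(g(0, pair(pair(a, b), pair(b, 0))), b, b))  →  pair(pair(pair(b, g(0, pair(pair(a, b), pair(b, 0)))), a), m(g(0, pair(pair(a, b), pair(b, 0))), b, b))   [R1 at 1.1.2.2]
4. pair(pair(pair(b, g(0, pair(pair(a, b), pair(b, 0)))), a), m(g(0, pair(pair(a, b), pair(b, 0))), b, b))  →  pair(pair(pair(b, a), a), m(g(0, pair(pair(a, b), pair(b, 0))), b, b))   [R5 at 1.1.2]
5. pair(pair(pair(b, a), a), m(g(0, pair(pair(a, b), pair(b, 0))), b, b))  →  pair(pair(pair(b, a), a), pair(g(0, pair(pair(a, b), pair(b, 0))), b))   [R1 at 2]
6. pair(pair(pair(b, a), a), pair(g(0, pair(pair(a, b), pair(b, 0))), b))  →  pair(pair(pair(b, a), a), pair(a, b))   [R5 at 2.1]

pair(pair(pair(b, a), a), pair(a, b))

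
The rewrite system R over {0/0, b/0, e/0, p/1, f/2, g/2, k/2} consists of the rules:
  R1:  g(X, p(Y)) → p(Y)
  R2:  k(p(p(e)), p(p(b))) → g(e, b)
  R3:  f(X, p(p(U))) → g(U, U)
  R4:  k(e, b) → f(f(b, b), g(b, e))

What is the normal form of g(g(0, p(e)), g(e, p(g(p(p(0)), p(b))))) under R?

p(p(b))

1. g(g(0, p(e)), g(e, p(g(p(p(0)), p(b)))))  →  g(p(e), g(e, p(g(p(p(0)), p(b)))))   [R1 at 1]
2. g(p(e), g(e, p(g(p(p(0)), p(b)))))  →  g(p(e), p(g(p(p(0)), p(b))))   [R1 at 2]
3. g(p(e), p(g(p(p(0)), p(b))))  →  p(g(p(p(0)), p(b)))   [R1 at ε]
4. p(g(p(p(0)), p(b)))  →  p(p(b))   [R1 at 1]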